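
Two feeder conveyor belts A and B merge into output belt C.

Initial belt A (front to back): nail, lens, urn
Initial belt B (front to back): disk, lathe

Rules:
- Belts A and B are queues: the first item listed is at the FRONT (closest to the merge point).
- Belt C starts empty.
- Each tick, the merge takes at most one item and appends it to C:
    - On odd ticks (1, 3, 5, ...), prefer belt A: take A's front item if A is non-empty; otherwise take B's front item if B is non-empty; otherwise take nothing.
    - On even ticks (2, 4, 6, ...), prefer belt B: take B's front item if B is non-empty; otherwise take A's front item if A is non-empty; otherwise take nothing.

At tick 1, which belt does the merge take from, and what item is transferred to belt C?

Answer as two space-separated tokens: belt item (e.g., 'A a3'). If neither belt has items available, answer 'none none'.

Tick 1: prefer A, take nail from A; A=[lens,urn] B=[disk,lathe] C=[nail]

Answer: A nail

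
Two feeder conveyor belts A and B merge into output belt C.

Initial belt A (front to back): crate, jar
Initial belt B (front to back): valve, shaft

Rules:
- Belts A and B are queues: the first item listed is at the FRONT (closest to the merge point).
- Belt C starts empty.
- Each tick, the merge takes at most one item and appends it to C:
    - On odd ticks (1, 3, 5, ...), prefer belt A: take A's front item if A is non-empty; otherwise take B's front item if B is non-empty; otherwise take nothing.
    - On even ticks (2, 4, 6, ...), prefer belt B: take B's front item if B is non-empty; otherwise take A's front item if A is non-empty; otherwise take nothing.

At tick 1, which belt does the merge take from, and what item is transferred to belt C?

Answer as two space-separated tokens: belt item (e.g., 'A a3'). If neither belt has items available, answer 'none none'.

Tick 1: prefer A, take crate from A; A=[jar] B=[valve,shaft] C=[crate]

Answer: A crate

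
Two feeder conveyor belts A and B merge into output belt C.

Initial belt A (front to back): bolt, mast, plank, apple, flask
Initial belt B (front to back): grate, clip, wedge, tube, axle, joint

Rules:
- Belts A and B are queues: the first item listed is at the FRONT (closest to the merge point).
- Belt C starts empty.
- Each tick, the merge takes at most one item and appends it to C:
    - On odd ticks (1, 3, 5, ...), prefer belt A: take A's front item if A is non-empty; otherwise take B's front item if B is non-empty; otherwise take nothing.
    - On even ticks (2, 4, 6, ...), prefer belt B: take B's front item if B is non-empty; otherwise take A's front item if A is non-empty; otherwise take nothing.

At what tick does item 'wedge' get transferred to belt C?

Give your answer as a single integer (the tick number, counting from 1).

Tick 1: prefer A, take bolt from A; A=[mast,plank,apple,flask] B=[grate,clip,wedge,tube,axle,joint] C=[bolt]
Tick 2: prefer B, take grate from B; A=[mast,plank,apple,flask] B=[clip,wedge,tube,axle,joint] C=[bolt,grate]
Tick 3: prefer A, take mast from A; A=[plank,apple,flask] B=[clip,wedge,tube,axle,joint] C=[bolt,grate,mast]
Tick 4: prefer B, take clip from B; A=[plank,apple,flask] B=[wedge,tube,axle,joint] C=[bolt,grate,mast,clip]
Tick 5: prefer A, take plank from A; A=[apple,flask] B=[wedge,tube,axle,joint] C=[bolt,grate,mast,clip,plank]
Tick 6: prefer B, take wedge from B; A=[apple,flask] B=[tube,axle,joint] C=[bolt,grate,mast,clip,plank,wedge]

Answer: 6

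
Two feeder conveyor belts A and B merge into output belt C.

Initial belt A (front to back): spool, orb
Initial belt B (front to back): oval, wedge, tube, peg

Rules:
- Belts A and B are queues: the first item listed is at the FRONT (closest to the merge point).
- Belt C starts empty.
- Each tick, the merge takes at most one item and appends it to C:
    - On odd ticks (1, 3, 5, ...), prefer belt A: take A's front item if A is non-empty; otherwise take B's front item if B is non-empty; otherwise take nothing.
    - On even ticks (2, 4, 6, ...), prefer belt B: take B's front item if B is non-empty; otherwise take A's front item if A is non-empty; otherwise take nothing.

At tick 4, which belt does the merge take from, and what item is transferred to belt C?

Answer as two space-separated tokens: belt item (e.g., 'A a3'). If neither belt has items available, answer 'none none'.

Answer: B wedge

Derivation:
Tick 1: prefer A, take spool from A; A=[orb] B=[oval,wedge,tube,peg] C=[spool]
Tick 2: prefer B, take oval from B; A=[orb] B=[wedge,tube,peg] C=[spool,oval]
Tick 3: prefer A, take orb from A; A=[-] B=[wedge,tube,peg] C=[spool,oval,orb]
Tick 4: prefer B, take wedge from B; A=[-] B=[tube,peg] C=[spool,oval,orb,wedge]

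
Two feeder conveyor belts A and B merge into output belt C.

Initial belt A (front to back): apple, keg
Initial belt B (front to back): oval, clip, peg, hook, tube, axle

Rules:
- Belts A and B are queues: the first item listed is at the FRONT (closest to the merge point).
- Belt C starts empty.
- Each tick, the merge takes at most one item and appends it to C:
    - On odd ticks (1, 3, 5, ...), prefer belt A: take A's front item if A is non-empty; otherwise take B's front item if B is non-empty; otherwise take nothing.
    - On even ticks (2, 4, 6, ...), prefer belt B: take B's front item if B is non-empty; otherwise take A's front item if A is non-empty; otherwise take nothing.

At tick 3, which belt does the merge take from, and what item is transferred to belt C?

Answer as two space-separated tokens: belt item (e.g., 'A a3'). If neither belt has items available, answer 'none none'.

Answer: A keg

Derivation:
Tick 1: prefer A, take apple from A; A=[keg] B=[oval,clip,peg,hook,tube,axle] C=[apple]
Tick 2: prefer B, take oval from B; A=[keg] B=[clip,peg,hook,tube,axle] C=[apple,oval]
Tick 3: prefer A, take keg from A; A=[-] B=[clip,peg,hook,tube,axle] C=[apple,oval,keg]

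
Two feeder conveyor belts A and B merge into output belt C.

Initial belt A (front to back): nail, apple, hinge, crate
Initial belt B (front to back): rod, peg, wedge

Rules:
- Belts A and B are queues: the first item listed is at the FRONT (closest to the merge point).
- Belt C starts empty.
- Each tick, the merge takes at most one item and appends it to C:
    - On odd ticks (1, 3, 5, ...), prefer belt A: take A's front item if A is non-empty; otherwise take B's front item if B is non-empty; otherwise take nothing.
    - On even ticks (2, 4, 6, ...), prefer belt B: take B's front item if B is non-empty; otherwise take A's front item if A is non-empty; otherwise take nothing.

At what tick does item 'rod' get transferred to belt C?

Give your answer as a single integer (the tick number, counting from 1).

Answer: 2

Derivation:
Tick 1: prefer A, take nail from A; A=[apple,hinge,crate] B=[rod,peg,wedge] C=[nail]
Tick 2: prefer B, take rod from B; A=[apple,hinge,crate] B=[peg,wedge] C=[nail,rod]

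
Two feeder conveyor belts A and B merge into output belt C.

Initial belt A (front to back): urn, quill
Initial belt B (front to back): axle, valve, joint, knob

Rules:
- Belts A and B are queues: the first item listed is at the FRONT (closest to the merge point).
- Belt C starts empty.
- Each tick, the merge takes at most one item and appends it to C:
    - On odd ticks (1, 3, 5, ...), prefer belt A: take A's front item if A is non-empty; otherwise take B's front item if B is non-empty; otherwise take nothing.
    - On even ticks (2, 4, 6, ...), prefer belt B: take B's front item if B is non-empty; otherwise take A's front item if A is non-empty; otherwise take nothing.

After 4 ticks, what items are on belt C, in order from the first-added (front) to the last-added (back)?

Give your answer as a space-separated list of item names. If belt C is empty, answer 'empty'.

Answer: urn axle quill valve

Derivation:
Tick 1: prefer A, take urn from A; A=[quill] B=[axle,valve,joint,knob] C=[urn]
Tick 2: prefer B, take axle from B; A=[quill] B=[valve,joint,knob] C=[urn,axle]
Tick 3: prefer A, take quill from A; A=[-] B=[valve,joint,knob] C=[urn,axle,quill]
Tick 4: prefer B, take valve from B; A=[-] B=[joint,knob] C=[urn,axle,quill,valve]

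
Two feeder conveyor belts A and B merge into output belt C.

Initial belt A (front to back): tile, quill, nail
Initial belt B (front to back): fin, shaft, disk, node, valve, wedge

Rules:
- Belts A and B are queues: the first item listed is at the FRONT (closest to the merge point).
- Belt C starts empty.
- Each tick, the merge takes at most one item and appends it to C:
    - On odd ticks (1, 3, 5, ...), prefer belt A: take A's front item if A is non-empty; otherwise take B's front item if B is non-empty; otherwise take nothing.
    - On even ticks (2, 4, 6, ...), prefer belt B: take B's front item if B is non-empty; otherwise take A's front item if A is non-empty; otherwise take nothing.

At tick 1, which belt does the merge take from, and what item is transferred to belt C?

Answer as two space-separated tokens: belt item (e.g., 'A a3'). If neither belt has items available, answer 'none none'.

Tick 1: prefer A, take tile from A; A=[quill,nail] B=[fin,shaft,disk,node,valve,wedge] C=[tile]

Answer: A tile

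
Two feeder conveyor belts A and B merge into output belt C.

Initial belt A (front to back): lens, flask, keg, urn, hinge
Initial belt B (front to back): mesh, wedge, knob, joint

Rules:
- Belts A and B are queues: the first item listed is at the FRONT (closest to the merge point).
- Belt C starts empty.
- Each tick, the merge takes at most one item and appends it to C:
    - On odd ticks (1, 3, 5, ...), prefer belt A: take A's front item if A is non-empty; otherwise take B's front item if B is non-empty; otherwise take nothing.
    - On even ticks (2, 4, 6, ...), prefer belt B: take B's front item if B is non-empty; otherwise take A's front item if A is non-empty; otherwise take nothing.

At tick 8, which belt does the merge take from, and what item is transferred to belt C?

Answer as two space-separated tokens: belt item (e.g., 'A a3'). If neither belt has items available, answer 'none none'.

Tick 1: prefer A, take lens from A; A=[flask,keg,urn,hinge] B=[mesh,wedge,knob,joint] C=[lens]
Tick 2: prefer B, take mesh from B; A=[flask,keg,urn,hinge] B=[wedge,knob,joint] C=[lens,mesh]
Tick 3: prefer A, take flask from A; A=[keg,urn,hinge] B=[wedge,knob,joint] C=[lens,mesh,flask]
Tick 4: prefer B, take wedge from B; A=[keg,urn,hinge] B=[knob,joint] C=[lens,mesh,flask,wedge]
Tick 5: prefer A, take keg from A; A=[urn,hinge] B=[knob,joint] C=[lens,mesh,flask,wedge,keg]
Tick 6: prefer B, take knob from B; A=[urn,hinge] B=[joint] C=[lens,mesh,flask,wedge,keg,knob]
Tick 7: prefer A, take urn from A; A=[hinge] B=[joint] C=[lens,mesh,flask,wedge,keg,knob,urn]
Tick 8: prefer B, take joint from B; A=[hinge] B=[-] C=[lens,mesh,flask,wedge,keg,knob,urn,joint]

Answer: B joint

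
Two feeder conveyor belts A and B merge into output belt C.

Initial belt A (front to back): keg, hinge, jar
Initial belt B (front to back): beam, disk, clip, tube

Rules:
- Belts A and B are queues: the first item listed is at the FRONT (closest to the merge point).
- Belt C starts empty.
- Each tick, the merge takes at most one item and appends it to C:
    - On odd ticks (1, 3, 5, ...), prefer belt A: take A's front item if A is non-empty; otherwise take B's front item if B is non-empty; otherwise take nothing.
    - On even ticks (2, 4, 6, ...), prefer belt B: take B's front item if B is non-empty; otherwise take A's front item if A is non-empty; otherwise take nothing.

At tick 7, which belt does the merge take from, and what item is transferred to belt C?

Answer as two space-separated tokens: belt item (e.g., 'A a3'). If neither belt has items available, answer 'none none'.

Tick 1: prefer A, take keg from A; A=[hinge,jar] B=[beam,disk,clip,tube] C=[keg]
Tick 2: prefer B, take beam from B; A=[hinge,jar] B=[disk,clip,tube] C=[keg,beam]
Tick 3: prefer A, take hinge from A; A=[jar] B=[disk,clip,tube] C=[keg,beam,hinge]
Tick 4: prefer B, take disk from B; A=[jar] B=[clip,tube] C=[keg,beam,hinge,disk]
Tick 5: prefer A, take jar from A; A=[-] B=[clip,tube] C=[keg,beam,hinge,disk,jar]
Tick 6: prefer B, take clip from B; A=[-] B=[tube] C=[keg,beam,hinge,disk,jar,clip]
Tick 7: prefer A, take tube from B; A=[-] B=[-] C=[keg,beam,hinge,disk,jar,clip,tube]

Answer: B tube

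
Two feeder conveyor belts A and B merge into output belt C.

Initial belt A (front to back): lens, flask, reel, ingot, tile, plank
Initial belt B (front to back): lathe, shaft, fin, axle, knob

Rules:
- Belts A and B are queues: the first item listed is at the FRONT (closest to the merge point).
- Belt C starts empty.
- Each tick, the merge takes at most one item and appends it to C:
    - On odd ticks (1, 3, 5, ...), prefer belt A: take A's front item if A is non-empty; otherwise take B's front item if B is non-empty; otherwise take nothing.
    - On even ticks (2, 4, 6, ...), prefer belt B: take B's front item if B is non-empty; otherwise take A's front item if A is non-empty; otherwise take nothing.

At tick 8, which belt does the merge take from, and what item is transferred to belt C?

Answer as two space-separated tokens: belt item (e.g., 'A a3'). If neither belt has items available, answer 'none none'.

Answer: B axle

Derivation:
Tick 1: prefer A, take lens from A; A=[flask,reel,ingot,tile,plank] B=[lathe,shaft,fin,axle,knob] C=[lens]
Tick 2: prefer B, take lathe from B; A=[flask,reel,ingot,tile,plank] B=[shaft,fin,axle,knob] C=[lens,lathe]
Tick 3: prefer A, take flask from A; A=[reel,ingot,tile,plank] B=[shaft,fin,axle,knob] C=[lens,lathe,flask]
Tick 4: prefer B, take shaft from B; A=[reel,ingot,tile,plank] B=[fin,axle,knob] C=[lens,lathe,flask,shaft]
Tick 5: prefer A, take reel from A; A=[ingot,tile,plank] B=[fin,axle,knob] C=[lens,lathe,flask,shaft,reel]
Tick 6: prefer B, take fin from B; A=[ingot,tile,plank] B=[axle,knob] C=[lens,lathe,flask,shaft,reel,fin]
Tick 7: prefer A, take ingot from A; A=[tile,plank] B=[axle,knob] C=[lens,lathe,flask,shaft,reel,fin,ingot]
Tick 8: prefer B, take axle from B; A=[tile,plank] B=[knob] C=[lens,lathe,flask,shaft,reel,fin,ingot,axle]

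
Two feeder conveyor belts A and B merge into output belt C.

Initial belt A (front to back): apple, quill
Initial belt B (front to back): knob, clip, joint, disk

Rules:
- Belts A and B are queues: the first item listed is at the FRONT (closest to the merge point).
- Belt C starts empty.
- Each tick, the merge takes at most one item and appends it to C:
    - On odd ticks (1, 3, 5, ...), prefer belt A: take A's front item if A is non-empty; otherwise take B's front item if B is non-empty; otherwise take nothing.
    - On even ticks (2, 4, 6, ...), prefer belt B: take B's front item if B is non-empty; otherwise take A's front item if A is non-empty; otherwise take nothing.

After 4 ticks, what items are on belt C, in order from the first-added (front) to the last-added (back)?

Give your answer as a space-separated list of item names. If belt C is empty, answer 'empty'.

Tick 1: prefer A, take apple from A; A=[quill] B=[knob,clip,joint,disk] C=[apple]
Tick 2: prefer B, take knob from B; A=[quill] B=[clip,joint,disk] C=[apple,knob]
Tick 3: prefer A, take quill from A; A=[-] B=[clip,joint,disk] C=[apple,knob,quill]
Tick 4: prefer B, take clip from B; A=[-] B=[joint,disk] C=[apple,knob,quill,clip]

Answer: apple knob quill clip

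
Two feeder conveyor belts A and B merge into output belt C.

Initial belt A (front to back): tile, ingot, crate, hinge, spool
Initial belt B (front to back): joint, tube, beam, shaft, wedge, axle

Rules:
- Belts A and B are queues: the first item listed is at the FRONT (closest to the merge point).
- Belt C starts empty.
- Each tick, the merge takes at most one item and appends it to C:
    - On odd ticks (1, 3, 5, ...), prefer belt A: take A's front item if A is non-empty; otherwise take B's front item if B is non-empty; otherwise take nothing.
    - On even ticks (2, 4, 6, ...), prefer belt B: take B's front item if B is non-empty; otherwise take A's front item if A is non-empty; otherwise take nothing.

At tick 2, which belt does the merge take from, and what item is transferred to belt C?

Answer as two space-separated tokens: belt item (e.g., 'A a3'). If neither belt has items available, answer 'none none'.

Answer: B joint

Derivation:
Tick 1: prefer A, take tile from A; A=[ingot,crate,hinge,spool] B=[joint,tube,beam,shaft,wedge,axle] C=[tile]
Tick 2: prefer B, take joint from B; A=[ingot,crate,hinge,spool] B=[tube,beam,shaft,wedge,axle] C=[tile,joint]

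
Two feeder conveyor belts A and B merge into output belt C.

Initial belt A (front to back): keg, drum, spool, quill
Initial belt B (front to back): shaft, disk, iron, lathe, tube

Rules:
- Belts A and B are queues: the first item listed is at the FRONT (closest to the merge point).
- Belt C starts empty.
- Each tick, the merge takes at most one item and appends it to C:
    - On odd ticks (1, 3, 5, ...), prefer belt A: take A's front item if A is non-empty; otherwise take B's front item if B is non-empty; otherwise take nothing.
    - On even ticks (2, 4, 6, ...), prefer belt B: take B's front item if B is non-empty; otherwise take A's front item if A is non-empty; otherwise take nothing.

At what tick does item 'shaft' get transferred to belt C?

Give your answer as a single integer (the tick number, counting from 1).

Answer: 2

Derivation:
Tick 1: prefer A, take keg from A; A=[drum,spool,quill] B=[shaft,disk,iron,lathe,tube] C=[keg]
Tick 2: prefer B, take shaft from B; A=[drum,spool,quill] B=[disk,iron,lathe,tube] C=[keg,shaft]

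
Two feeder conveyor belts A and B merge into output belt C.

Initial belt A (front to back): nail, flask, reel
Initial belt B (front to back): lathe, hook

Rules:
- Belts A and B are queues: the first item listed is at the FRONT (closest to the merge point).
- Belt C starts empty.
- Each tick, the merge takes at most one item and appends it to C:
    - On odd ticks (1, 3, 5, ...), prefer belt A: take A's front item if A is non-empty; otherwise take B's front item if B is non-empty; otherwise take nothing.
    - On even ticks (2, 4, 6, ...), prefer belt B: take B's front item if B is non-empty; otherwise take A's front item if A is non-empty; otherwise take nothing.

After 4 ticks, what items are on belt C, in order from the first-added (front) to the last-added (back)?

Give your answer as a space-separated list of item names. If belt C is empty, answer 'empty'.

Answer: nail lathe flask hook

Derivation:
Tick 1: prefer A, take nail from A; A=[flask,reel] B=[lathe,hook] C=[nail]
Tick 2: prefer B, take lathe from B; A=[flask,reel] B=[hook] C=[nail,lathe]
Tick 3: prefer A, take flask from A; A=[reel] B=[hook] C=[nail,lathe,flask]
Tick 4: prefer B, take hook from B; A=[reel] B=[-] C=[nail,lathe,flask,hook]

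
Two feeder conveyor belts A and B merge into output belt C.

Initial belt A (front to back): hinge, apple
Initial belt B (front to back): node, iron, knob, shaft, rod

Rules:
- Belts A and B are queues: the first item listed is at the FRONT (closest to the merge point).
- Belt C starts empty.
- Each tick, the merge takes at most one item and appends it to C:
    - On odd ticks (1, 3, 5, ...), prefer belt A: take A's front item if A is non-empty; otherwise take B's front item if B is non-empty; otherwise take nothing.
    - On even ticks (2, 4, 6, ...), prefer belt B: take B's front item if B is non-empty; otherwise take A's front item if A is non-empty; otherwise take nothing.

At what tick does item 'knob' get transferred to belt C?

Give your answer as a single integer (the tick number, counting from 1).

Tick 1: prefer A, take hinge from A; A=[apple] B=[node,iron,knob,shaft,rod] C=[hinge]
Tick 2: prefer B, take node from B; A=[apple] B=[iron,knob,shaft,rod] C=[hinge,node]
Tick 3: prefer A, take apple from A; A=[-] B=[iron,knob,shaft,rod] C=[hinge,node,apple]
Tick 4: prefer B, take iron from B; A=[-] B=[knob,shaft,rod] C=[hinge,node,apple,iron]
Tick 5: prefer A, take knob from B; A=[-] B=[shaft,rod] C=[hinge,node,apple,iron,knob]

Answer: 5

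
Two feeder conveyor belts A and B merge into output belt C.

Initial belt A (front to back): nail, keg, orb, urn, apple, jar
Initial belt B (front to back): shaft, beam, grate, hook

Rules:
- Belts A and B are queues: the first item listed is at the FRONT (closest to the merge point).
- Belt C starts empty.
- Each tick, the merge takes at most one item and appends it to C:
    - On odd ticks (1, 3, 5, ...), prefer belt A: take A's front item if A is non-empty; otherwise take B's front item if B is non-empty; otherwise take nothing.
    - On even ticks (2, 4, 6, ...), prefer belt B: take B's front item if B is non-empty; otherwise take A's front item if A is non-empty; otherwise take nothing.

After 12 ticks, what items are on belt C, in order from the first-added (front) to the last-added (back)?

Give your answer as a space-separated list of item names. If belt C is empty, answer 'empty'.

Tick 1: prefer A, take nail from A; A=[keg,orb,urn,apple,jar] B=[shaft,beam,grate,hook] C=[nail]
Tick 2: prefer B, take shaft from B; A=[keg,orb,urn,apple,jar] B=[beam,grate,hook] C=[nail,shaft]
Tick 3: prefer A, take keg from A; A=[orb,urn,apple,jar] B=[beam,grate,hook] C=[nail,shaft,keg]
Tick 4: prefer B, take beam from B; A=[orb,urn,apple,jar] B=[grate,hook] C=[nail,shaft,keg,beam]
Tick 5: prefer A, take orb from A; A=[urn,apple,jar] B=[grate,hook] C=[nail,shaft,keg,beam,orb]
Tick 6: prefer B, take grate from B; A=[urn,apple,jar] B=[hook] C=[nail,shaft,keg,beam,orb,grate]
Tick 7: prefer A, take urn from A; A=[apple,jar] B=[hook] C=[nail,shaft,keg,beam,orb,grate,urn]
Tick 8: prefer B, take hook from B; A=[apple,jar] B=[-] C=[nail,shaft,keg,beam,orb,grate,urn,hook]
Tick 9: prefer A, take apple from A; A=[jar] B=[-] C=[nail,shaft,keg,beam,orb,grate,urn,hook,apple]
Tick 10: prefer B, take jar from A; A=[-] B=[-] C=[nail,shaft,keg,beam,orb,grate,urn,hook,apple,jar]
Tick 11: prefer A, both empty, nothing taken; A=[-] B=[-] C=[nail,shaft,keg,beam,orb,grate,urn,hook,apple,jar]
Tick 12: prefer B, both empty, nothing taken; A=[-] B=[-] C=[nail,shaft,keg,beam,orb,grate,urn,hook,apple,jar]

Answer: nail shaft keg beam orb grate urn hook apple jar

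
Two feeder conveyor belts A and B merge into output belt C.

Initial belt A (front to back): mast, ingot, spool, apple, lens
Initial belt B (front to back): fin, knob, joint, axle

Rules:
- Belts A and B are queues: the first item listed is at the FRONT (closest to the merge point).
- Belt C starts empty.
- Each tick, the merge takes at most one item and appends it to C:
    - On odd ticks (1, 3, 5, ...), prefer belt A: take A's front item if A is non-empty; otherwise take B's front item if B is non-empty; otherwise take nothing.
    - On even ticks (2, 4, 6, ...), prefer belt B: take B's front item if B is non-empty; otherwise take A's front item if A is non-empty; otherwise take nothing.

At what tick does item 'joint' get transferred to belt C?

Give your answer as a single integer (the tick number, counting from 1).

Answer: 6

Derivation:
Tick 1: prefer A, take mast from A; A=[ingot,spool,apple,lens] B=[fin,knob,joint,axle] C=[mast]
Tick 2: prefer B, take fin from B; A=[ingot,spool,apple,lens] B=[knob,joint,axle] C=[mast,fin]
Tick 3: prefer A, take ingot from A; A=[spool,apple,lens] B=[knob,joint,axle] C=[mast,fin,ingot]
Tick 4: prefer B, take knob from B; A=[spool,apple,lens] B=[joint,axle] C=[mast,fin,ingot,knob]
Tick 5: prefer A, take spool from A; A=[apple,lens] B=[joint,axle] C=[mast,fin,ingot,knob,spool]
Tick 6: prefer B, take joint from B; A=[apple,lens] B=[axle] C=[mast,fin,ingot,knob,spool,joint]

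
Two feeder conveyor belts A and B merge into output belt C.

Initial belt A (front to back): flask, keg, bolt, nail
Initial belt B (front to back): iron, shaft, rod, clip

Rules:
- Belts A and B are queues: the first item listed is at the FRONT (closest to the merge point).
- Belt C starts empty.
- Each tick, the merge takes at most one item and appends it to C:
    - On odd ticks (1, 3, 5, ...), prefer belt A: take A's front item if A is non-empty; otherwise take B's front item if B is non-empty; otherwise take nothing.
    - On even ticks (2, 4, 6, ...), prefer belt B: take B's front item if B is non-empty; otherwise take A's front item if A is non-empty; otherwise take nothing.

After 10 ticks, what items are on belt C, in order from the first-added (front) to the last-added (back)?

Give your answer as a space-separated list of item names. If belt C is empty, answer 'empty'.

Answer: flask iron keg shaft bolt rod nail clip

Derivation:
Tick 1: prefer A, take flask from A; A=[keg,bolt,nail] B=[iron,shaft,rod,clip] C=[flask]
Tick 2: prefer B, take iron from B; A=[keg,bolt,nail] B=[shaft,rod,clip] C=[flask,iron]
Tick 3: prefer A, take keg from A; A=[bolt,nail] B=[shaft,rod,clip] C=[flask,iron,keg]
Tick 4: prefer B, take shaft from B; A=[bolt,nail] B=[rod,clip] C=[flask,iron,keg,shaft]
Tick 5: prefer A, take bolt from A; A=[nail] B=[rod,clip] C=[flask,iron,keg,shaft,bolt]
Tick 6: prefer B, take rod from B; A=[nail] B=[clip] C=[flask,iron,keg,shaft,bolt,rod]
Tick 7: prefer A, take nail from A; A=[-] B=[clip] C=[flask,iron,keg,shaft,bolt,rod,nail]
Tick 8: prefer B, take clip from B; A=[-] B=[-] C=[flask,iron,keg,shaft,bolt,rod,nail,clip]
Tick 9: prefer A, both empty, nothing taken; A=[-] B=[-] C=[flask,iron,keg,shaft,bolt,rod,nail,clip]
Tick 10: prefer B, both empty, nothing taken; A=[-] B=[-] C=[flask,iron,keg,shaft,bolt,rod,nail,clip]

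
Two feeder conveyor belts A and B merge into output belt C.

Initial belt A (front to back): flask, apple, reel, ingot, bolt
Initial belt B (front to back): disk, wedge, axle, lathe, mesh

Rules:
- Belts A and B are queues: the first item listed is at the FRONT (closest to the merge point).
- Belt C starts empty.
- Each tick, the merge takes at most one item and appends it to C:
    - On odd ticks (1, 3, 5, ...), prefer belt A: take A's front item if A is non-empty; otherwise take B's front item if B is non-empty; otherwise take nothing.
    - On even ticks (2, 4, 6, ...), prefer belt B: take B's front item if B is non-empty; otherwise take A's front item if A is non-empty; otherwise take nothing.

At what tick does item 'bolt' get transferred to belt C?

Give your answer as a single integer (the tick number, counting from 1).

Answer: 9

Derivation:
Tick 1: prefer A, take flask from A; A=[apple,reel,ingot,bolt] B=[disk,wedge,axle,lathe,mesh] C=[flask]
Tick 2: prefer B, take disk from B; A=[apple,reel,ingot,bolt] B=[wedge,axle,lathe,mesh] C=[flask,disk]
Tick 3: prefer A, take apple from A; A=[reel,ingot,bolt] B=[wedge,axle,lathe,mesh] C=[flask,disk,apple]
Tick 4: prefer B, take wedge from B; A=[reel,ingot,bolt] B=[axle,lathe,mesh] C=[flask,disk,apple,wedge]
Tick 5: prefer A, take reel from A; A=[ingot,bolt] B=[axle,lathe,mesh] C=[flask,disk,apple,wedge,reel]
Tick 6: prefer B, take axle from B; A=[ingot,bolt] B=[lathe,mesh] C=[flask,disk,apple,wedge,reel,axle]
Tick 7: prefer A, take ingot from A; A=[bolt] B=[lathe,mesh] C=[flask,disk,apple,wedge,reel,axle,ingot]
Tick 8: prefer B, take lathe from B; A=[bolt] B=[mesh] C=[flask,disk,apple,wedge,reel,axle,ingot,lathe]
Tick 9: prefer A, take bolt from A; A=[-] B=[mesh] C=[flask,disk,apple,wedge,reel,axle,ingot,lathe,bolt]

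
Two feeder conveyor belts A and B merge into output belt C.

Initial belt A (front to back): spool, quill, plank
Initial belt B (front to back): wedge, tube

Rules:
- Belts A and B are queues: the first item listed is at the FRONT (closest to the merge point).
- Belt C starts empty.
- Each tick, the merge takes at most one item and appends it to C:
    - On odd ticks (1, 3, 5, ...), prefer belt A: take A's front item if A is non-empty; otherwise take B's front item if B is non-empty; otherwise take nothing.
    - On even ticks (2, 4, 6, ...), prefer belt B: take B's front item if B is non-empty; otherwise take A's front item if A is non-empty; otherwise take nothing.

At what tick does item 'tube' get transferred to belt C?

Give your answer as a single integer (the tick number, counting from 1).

Tick 1: prefer A, take spool from A; A=[quill,plank] B=[wedge,tube] C=[spool]
Tick 2: prefer B, take wedge from B; A=[quill,plank] B=[tube] C=[spool,wedge]
Tick 3: prefer A, take quill from A; A=[plank] B=[tube] C=[spool,wedge,quill]
Tick 4: prefer B, take tube from B; A=[plank] B=[-] C=[spool,wedge,quill,tube]

Answer: 4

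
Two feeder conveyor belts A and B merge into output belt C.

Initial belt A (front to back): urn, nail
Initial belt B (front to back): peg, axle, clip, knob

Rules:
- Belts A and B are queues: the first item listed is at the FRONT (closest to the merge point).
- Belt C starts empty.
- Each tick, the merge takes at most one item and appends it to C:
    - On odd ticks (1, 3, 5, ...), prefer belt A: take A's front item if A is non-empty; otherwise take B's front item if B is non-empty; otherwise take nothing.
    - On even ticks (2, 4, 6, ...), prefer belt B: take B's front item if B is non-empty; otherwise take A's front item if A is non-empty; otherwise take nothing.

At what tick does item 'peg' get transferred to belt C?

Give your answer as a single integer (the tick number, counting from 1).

Tick 1: prefer A, take urn from A; A=[nail] B=[peg,axle,clip,knob] C=[urn]
Tick 2: prefer B, take peg from B; A=[nail] B=[axle,clip,knob] C=[urn,peg]

Answer: 2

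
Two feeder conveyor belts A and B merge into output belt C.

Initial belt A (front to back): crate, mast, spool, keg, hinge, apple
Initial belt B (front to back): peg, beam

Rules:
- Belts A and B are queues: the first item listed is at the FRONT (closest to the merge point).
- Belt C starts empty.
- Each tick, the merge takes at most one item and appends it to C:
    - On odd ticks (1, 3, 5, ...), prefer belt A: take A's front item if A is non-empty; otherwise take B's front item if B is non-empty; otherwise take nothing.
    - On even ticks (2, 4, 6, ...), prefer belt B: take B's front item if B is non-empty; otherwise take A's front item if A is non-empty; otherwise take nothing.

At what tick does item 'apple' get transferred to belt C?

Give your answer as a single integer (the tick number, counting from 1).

Answer: 8

Derivation:
Tick 1: prefer A, take crate from A; A=[mast,spool,keg,hinge,apple] B=[peg,beam] C=[crate]
Tick 2: prefer B, take peg from B; A=[mast,spool,keg,hinge,apple] B=[beam] C=[crate,peg]
Tick 3: prefer A, take mast from A; A=[spool,keg,hinge,apple] B=[beam] C=[crate,peg,mast]
Tick 4: prefer B, take beam from B; A=[spool,keg,hinge,apple] B=[-] C=[crate,peg,mast,beam]
Tick 5: prefer A, take spool from A; A=[keg,hinge,apple] B=[-] C=[crate,peg,mast,beam,spool]
Tick 6: prefer B, take keg from A; A=[hinge,apple] B=[-] C=[crate,peg,mast,beam,spool,keg]
Tick 7: prefer A, take hinge from A; A=[apple] B=[-] C=[crate,peg,mast,beam,spool,keg,hinge]
Tick 8: prefer B, take apple from A; A=[-] B=[-] C=[crate,peg,mast,beam,spool,keg,hinge,apple]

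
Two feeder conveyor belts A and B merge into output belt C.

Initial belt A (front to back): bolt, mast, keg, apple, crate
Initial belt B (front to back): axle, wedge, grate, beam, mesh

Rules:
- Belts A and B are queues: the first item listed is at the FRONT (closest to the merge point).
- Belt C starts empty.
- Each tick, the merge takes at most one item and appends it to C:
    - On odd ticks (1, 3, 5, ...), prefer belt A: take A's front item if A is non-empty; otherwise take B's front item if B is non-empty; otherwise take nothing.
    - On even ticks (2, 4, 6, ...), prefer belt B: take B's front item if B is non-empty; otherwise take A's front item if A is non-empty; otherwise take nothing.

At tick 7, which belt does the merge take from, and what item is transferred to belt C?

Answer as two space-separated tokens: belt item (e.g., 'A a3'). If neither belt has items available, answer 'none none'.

Tick 1: prefer A, take bolt from A; A=[mast,keg,apple,crate] B=[axle,wedge,grate,beam,mesh] C=[bolt]
Tick 2: prefer B, take axle from B; A=[mast,keg,apple,crate] B=[wedge,grate,beam,mesh] C=[bolt,axle]
Tick 3: prefer A, take mast from A; A=[keg,apple,crate] B=[wedge,grate,beam,mesh] C=[bolt,axle,mast]
Tick 4: prefer B, take wedge from B; A=[keg,apple,crate] B=[grate,beam,mesh] C=[bolt,axle,mast,wedge]
Tick 5: prefer A, take keg from A; A=[apple,crate] B=[grate,beam,mesh] C=[bolt,axle,mast,wedge,keg]
Tick 6: prefer B, take grate from B; A=[apple,crate] B=[beam,mesh] C=[bolt,axle,mast,wedge,keg,grate]
Tick 7: prefer A, take apple from A; A=[crate] B=[beam,mesh] C=[bolt,axle,mast,wedge,keg,grate,apple]

Answer: A apple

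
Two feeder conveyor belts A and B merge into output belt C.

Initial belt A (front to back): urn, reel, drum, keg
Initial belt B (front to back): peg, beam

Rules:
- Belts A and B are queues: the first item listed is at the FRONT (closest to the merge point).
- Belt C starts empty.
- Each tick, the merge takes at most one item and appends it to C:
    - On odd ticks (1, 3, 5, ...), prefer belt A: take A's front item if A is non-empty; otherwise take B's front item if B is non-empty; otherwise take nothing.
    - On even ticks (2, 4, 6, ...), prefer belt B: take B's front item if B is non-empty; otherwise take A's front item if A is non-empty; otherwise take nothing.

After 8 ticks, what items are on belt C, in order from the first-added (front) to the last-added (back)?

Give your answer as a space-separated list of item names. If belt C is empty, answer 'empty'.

Answer: urn peg reel beam drum keg

Derivation:
Tick 1: prefer A, take urn from A; A=[reel,drum,keg] B=[peg,beam] C=[urn]
Tick 2: prefer B, take peg from B; A=[reel,drum,keg] B=[beam] C=[urn,peg]
Tick 3: prefer A, take reel from A; A=[drum,keg] B=[beam] C=[urn,peg,reel]
Tick 4: prefer B, take beam from B; A=[drum,keg] B=[-] C=[urn,peg,reel,beam]
Tick 5: prefer A, take drum from A; A=[keg] B=[-] C=[urn,peg,reel,beam,drum]
Tick 6: prefer B, take keg from A; A=[-] B=[-] C=[urn,peg,reel,beam,drum,keg]
Tick 7: prefer A, both empty, nothing taken; A=[-] B=[-] C=[urn,peg,reel,beam,drum,keg]
Tick 8: prefer B, both empty, nothing taken; A=[-] B=[-] C=[urn,peg,reel,beam,drum,keg]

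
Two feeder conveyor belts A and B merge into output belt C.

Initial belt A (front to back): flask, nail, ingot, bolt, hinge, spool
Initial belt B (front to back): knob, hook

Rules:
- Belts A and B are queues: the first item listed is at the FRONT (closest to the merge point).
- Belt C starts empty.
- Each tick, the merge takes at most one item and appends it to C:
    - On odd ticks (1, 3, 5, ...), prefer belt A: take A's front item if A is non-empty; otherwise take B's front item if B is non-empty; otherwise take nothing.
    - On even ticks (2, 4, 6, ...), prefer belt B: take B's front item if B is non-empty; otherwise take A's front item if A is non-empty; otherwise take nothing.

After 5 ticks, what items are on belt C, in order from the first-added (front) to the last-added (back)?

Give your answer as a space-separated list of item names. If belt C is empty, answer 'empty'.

Answer: flask knob nail hook ingot

Derivation:
Tick 1: prefer A, take flask from A; A=[nail,ingot,bolt,hinge,spool] B=[knob,hook] C=[flask]
Tick 2: prefer B, take knob from B; A=[nail,ingot,bolt,hinge,spool] B=[hook] C=[flask,knob]
Tick 3: prefer A, take nail from A; A=[ingot,bolt,hinge,spool] B=[hook] C=[flask,knob,nail]
Tick 4: prefer B, take hook from B; A=[ingot,bolt,hinge,spool] B=[-] C=[flask,knob,nail,hook]
Tick 5: prefer A, take ingot from A; A=[bolt,hinge,spool] B=[-] C=[flask,knob,nail,hook,ingot]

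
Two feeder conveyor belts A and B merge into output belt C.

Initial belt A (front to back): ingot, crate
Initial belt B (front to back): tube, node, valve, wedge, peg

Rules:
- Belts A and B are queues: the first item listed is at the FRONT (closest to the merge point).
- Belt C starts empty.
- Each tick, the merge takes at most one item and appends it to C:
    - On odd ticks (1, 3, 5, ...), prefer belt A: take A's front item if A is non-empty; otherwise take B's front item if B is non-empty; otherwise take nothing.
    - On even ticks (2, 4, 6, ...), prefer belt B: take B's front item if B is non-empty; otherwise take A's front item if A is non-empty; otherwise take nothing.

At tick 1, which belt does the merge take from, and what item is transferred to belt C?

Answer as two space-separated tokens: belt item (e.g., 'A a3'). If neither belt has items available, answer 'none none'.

Tick 1: prefer A, take ingot from A; A=[crate] B=[tube,node,valve,wedge,peg] C=[ingot]

Answer: A ingot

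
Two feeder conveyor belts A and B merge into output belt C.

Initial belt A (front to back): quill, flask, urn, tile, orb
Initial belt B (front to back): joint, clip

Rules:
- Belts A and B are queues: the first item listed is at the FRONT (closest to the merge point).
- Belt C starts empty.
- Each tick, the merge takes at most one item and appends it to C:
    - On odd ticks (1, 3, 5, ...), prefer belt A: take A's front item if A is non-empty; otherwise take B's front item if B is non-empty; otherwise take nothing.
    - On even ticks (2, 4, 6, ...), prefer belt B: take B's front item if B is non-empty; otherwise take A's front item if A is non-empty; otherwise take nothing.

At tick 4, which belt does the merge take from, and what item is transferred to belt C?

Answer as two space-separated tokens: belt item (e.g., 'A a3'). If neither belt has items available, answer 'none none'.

Answer: B clip

Derivation:
Tick 1: prefer A, take quill from A; A=[flask,urn,tile,orb] B=[joint,clip] C=[quill]
Tick 2: prefer B, take joint from B; A=[flask,urn,tile,orb] B=[clip] C=[quill,joint]
Tick 3: prefer A, take flask from A; A=[urn,tile,orb] B=[clip] C=[quill,joint,flask]
Tick 4: prefer B, take clip from B; A=[urn,tile,orb] B=[-] C=[quill,joint,flask,clip]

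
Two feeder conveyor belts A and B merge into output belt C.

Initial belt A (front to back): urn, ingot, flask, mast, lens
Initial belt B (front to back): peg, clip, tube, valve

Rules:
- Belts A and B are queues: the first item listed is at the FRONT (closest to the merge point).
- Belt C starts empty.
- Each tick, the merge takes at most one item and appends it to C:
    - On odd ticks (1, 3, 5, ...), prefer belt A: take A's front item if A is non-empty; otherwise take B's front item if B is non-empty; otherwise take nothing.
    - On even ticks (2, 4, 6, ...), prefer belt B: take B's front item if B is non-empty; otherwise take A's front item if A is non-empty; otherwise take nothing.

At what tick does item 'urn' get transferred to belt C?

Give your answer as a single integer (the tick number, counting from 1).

Tick 1: prefer A, take urn from A; A=[ingot,flask,mast,lens] B=[peg,clip,tube,valve] C=[urn]

Answer: 1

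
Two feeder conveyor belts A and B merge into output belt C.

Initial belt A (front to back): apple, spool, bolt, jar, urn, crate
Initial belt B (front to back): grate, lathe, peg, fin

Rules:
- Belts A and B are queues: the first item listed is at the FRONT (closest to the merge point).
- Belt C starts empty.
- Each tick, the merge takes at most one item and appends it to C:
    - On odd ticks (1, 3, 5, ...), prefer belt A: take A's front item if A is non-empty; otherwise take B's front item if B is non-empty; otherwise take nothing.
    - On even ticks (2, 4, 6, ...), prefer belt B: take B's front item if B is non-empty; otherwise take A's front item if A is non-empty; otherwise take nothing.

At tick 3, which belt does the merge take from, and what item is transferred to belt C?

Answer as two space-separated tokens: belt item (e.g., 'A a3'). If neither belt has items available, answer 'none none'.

Answer: A spool

Derivation:
Tick 1: prefer A, take apple from A; A=[spool,bolt,jar,urn,crate] B=[grate,lathe,peg,fin] C=[apple]
Tick 2: prefer B, take grate from B; A=[spool,bolt,jar,urn,crate] B=[lathe,peg,fin] C=[apple,grate]
Tick 3: prefer A, take spool from A; A=[bolt,jar,urn,crate] B=[lathe,peg,fin] C=[apple,grate,spool]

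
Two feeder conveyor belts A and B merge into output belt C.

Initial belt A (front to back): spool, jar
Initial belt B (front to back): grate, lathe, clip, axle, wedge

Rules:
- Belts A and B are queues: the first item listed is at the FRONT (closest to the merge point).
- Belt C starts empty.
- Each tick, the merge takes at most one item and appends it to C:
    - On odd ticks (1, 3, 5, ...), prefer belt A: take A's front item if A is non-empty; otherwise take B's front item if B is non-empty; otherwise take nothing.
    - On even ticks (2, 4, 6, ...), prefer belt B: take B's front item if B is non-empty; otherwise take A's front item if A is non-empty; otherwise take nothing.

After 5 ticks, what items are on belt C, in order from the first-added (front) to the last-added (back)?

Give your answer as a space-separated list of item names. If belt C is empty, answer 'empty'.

Answer: spool grate jar lathe clip

Derivation:
Tick 1: prefer A, take spool from A; A=[jar] B=[grate,lathe,clip,axle,wedge] C=[spool]
Tick 2: prefer B, take grate from B; A=[jar] B=[lathe,clip,axle,wedge] C=[spool,grate]
Tick 3: prefer A, take jar from A; A=[-] B=[lathe,clip,axle,wedge] C=[spool,grate,jar]
Tick 4: prefer B, take lathe from B; A=[-] B=[clip,axle,wedge] C=[spool,grate,jar,lathe]
Tick 5: prefer A, take clip from B; A=[-] B=[axle,wedge] C=[spool,grate,jar,lathe,clip]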